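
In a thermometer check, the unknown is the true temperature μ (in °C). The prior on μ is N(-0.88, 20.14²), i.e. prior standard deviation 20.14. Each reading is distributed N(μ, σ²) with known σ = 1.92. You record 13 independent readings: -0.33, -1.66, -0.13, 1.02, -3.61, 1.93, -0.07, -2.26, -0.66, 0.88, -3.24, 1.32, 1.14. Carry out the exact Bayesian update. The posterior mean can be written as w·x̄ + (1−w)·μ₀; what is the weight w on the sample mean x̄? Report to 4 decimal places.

0.9993

For Normal data with known variance σ², a Normal(μ₀, σ₀²) prior on μ is conjugate. Posterior precision = 1/σ₀² + n/σ²; posterior mean is the precision-weighted average of μ₀ and x̄.
σ₀² = 20.14² = 405.6196, σ² = 1.92² = 3.6864. Prior precision 1/σ₀² = 1/405.6196; data precision n/σ² = 13/3.6864.
w = (n/σ²)/(1/σ₀² + n/σ²) = n·σ₀²/(σ² + n·σ₀²) = 13·405.6196/(3.6864 + 13·405.6196) = 5273.0548/5276.7412 = 0.9993.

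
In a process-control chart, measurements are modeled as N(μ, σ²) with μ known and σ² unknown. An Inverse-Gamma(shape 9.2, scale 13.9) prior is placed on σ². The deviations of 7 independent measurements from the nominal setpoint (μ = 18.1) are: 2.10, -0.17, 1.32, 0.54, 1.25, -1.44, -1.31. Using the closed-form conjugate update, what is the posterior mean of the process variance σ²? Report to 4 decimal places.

With known mean μ and an Inverse-Gamma(α, β) prior on σ², the Normal likelihood is conjugate: posterior is Inv-Gamma(α + n/2, β + Σ(xᵢ−μ)²/2).
Σ(xᵢ−μ)² = (2.10)² + (-0.17)² + (1.32)² + (0.54)² + (1.25)² + (-1.44)² + (-1.31)² = 11.8251.
Posterior: Inv-Gamma(9.2 + 7/2, 13.9 + 11.8251/2) = Inv-Gamma(12.70, 19.81255).
E[σ²|data] = β/(α−1) = 19.81255/11.70 = 1.6934.

1.6934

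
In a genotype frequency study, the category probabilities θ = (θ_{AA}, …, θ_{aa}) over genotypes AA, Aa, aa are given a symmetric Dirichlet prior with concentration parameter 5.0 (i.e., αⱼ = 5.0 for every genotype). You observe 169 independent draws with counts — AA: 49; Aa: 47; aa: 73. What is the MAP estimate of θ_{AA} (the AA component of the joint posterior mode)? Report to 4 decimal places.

The Dirichlet prior is conjugate to the Multinomial likelihood: each posterior αⱼ = prior αⱼ + observed count nⱼ.
Posterior concentration: (54.0, 52.0, 78.0), total = 184.0.
Joint mode component: (α_{AA}−1)/(Σα−K) = 53.0/181.0 = 0.2928.

0.2928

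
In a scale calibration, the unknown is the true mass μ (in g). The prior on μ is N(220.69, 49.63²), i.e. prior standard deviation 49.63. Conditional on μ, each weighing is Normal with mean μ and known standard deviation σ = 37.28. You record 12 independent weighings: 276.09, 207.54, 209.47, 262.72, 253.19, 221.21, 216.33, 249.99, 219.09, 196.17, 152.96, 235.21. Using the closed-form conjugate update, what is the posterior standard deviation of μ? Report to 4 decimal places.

For Normal data with known variance σ², a Normal(μ₀, σ₀²) prior on μ is conjugate. Posterior precision = 1/σ₀² + n/σ²; posterior mean is the precision-weighted average of μ₀ and x̄.
σ₀² = 49.63² = 2463.1369, σ² = 37.28² = 1389.7984; σ² + n·σ₀² = 1389.7984 + 12·2463.1369 = 30947.4412.
Posterior precision = 1/σ₀² + n/σ² = 1/2463.1369 + 12/1389.7984 = (σ² + n·σ₀²)/(σ₀²σ²) = 30947.4412/(2463.1369·1389.7984); posterior variance σₙ² = σ₀²σ²/(σ² + n·σ₀²) = 2463.1369·1389.7984/30947.4412 = 110.615404.
Posterior SD = √σₙ² = √(2463.1369·1389.7984/30947.4412) = 10.5174.

10.5174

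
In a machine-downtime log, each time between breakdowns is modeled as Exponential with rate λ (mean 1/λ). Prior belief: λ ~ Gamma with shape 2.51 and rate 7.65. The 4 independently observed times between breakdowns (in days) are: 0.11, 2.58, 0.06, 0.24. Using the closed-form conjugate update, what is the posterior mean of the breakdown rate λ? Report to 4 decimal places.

With a Gamma(shape α, rate β) prior on the exponential rate λ, the posterior after n observations with total T = Σxᵢ is Gamma(α+n, β+T).
Sum of observations T = 2.99 days; n = 4.
Posterior: Gamma(2.51+4, 7.65+2.99) = Gamma(6.51, 10.64).
Posterior mean of λ = α/β = 6.51/10.64 = 0.6118.

0.6118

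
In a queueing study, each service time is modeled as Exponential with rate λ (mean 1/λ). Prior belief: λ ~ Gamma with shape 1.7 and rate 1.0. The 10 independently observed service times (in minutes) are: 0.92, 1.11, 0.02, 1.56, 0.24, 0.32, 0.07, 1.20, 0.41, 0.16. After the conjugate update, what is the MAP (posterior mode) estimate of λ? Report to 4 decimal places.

With a Gamma(shape α, rate β) prior on the exponential rate λ, the posterior after n observations with total T = Σxᵢ is Gamma(α+n, β+T).
Sum of observations T = 6.01 minutes; n = 10.
Posterior: Gamma(1.7+10, 1.0+6.01) = Gamma(11.7, 7.01).
Mode = (α−1)/β = 1.5264.

1.5264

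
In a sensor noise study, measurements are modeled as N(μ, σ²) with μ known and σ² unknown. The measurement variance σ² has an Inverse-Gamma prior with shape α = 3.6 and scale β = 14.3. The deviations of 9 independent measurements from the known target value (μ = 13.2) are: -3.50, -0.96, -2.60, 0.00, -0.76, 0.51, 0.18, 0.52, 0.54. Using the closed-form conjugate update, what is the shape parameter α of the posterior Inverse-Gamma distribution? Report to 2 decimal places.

8.10

With known mean μ and an Inverse-Gamma(α, β) prior on σ², the Normal likelihood is conjugate: posterior is Inv-Gamma(α + n/2, β + Σ(xᵢ−μ)²/2).
Σ(xᵢ−μ)² = (-3.50)² + (-0.96)² + (-2.60)² + (0.00)² + (-0.76)² + (0.51)² + (0.18)² + (0.52)² + (0.54)² = 21.3637.
Posterior: Inv-Gamma(3.6 + 9/2, 14.3 + 21.3637/2) = Inv-Gamma(8.10, 24.98185).
Posterior α = 8.10.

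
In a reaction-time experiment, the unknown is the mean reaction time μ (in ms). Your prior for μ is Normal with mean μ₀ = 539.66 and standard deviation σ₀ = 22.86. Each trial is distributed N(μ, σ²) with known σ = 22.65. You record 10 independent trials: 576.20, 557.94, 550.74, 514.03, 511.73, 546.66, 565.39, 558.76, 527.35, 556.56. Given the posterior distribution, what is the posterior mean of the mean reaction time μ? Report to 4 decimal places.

545.9213

For Normal data with known variance σ², a Normal(μ₀, σ₀²) prior on μ is conjugate. Posterior precision = 1/σ₀² + n/σ²; posterior mean is the precision-weighted average of μ₀ and x̄.
Σxᵢ = 576.20 + 557.94 + 550.74 + 514.03 + 511.73 + 546.66 + 565.39 + 558.76 + 527.35 + 556.56 = 5465.36, so n·x̄ = 5465.36.
σ₀² = 22.86² = 522.5796, σ² = 22.65² = 513.0225; σ² + n·σ₀² = 513.0225 + 10·522.5796 = 5738.8185.
Posterior mean = (μ₀/σ₀² + n·x̄/σ²)/(1/σ₀² + n/σ²) = (σ²·μ₀ + σ₀²·n·x̄)/(σ² + n·σ₀²) = (513.0225·539.66 + 522.5796·5465.36)/5738.8185 = 3132943.365006/5738.8185 = 545.9213.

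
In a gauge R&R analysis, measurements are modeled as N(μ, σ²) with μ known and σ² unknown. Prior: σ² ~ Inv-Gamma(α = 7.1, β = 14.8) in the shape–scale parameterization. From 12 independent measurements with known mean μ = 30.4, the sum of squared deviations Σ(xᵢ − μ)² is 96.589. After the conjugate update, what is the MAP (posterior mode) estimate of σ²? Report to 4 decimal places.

4.4748

With known mean μ and an Inverse-Gamma(α, β) prior on σ², the Normal likelihood is conjugate: posterior is Inv-Gamma(α + n/2, β + Σ(xᵢ−μ)²/2).
Posterior: Inv-Gamma(7.1 + 12/2, 14.8 + 96.589/2) = Inv-Gamma(13.10, 63.0945).
Mode = β/(α+1) = 63.0945/14.10 = 4.4748.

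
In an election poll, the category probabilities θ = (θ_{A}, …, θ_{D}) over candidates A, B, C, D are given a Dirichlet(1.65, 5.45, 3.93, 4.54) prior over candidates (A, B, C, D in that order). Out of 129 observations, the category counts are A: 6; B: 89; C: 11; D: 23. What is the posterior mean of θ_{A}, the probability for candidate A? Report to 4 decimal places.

0.0529

The Dirichlet prior is conjugate to the Multinomial likelihood: each posterior αⱼ = prior αⱼ + observed count nⱼ.
Posterior concentration: (7.65, 94.45, 14.93, 27.54), total = 144.57.
E[θ_{A}|data] = α_{A}/Σα = 7.65/144.57 = 0.0529.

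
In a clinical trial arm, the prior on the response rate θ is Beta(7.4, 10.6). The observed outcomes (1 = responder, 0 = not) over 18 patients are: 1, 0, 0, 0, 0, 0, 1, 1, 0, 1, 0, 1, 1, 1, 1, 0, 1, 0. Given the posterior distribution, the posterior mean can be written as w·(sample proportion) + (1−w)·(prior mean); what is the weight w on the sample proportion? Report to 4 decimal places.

0.5000

The Beta prior is conjugate to a Binomial/Bernoulli likelihood; the update adds successes to α and failures to β.
Posterior mean = (α₀+k)/(α₀+β₀+n) = [n/(α₀+β₀+n)]·(k/n) + [(α₀+β₀)/(α₀+β₀+n)]·α₀/(α₀+β₀), so only n and the prior enter the weight.
The weight on the data is w = n/(α₀+β₀+n) = 18/(7.4+10.6+18) = 18/36.0 = 0.5000.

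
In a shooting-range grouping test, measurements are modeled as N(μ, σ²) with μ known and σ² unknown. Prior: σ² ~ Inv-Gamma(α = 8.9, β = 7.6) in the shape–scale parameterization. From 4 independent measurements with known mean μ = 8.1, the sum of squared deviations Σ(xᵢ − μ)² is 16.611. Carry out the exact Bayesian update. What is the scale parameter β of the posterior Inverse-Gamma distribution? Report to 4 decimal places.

15.9055

With known mean μ and an Inverse-Gamma(α, β) prior on σ², the Normal likelihood is conjugate: posterior is Inv-Gamma(α + n/2, β + Σ(xᵢ−μ)²/2).
Posterior: Inv-Gamma(8.9 + 4/2, 7.6 + 16.611/2) = Inv-Gamma(10.90, 15.9055).
Posterior β = 15.9055.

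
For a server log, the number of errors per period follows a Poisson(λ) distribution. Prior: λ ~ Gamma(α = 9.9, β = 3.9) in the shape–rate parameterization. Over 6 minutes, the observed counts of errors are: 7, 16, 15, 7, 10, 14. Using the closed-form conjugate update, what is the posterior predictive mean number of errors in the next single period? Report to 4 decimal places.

With a Gamma(shape α, rate β) prior, the Poisson likelihood is conjugate: the posterior is Gamma(α + ΣXᵢ, β + n).
Sum of counts S = 69 over n = 6 minutes.
Posterior: Gamma(α+S, β+n) = Gamma(9.9+69, 3.9+6) = Gamma(78.9, 9.9).
The predictive distribution for one future period is NegBinom with mean α/β = 7.9697.

7.9697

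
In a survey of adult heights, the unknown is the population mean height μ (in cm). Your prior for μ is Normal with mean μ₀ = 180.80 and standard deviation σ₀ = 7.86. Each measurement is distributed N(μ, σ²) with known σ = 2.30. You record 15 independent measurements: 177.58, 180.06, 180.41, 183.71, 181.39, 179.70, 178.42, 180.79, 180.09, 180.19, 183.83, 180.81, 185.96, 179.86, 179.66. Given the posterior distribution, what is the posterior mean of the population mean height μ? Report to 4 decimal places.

180.8305

For Normal data with known variance σ², a Normal(μ₀, σ₀²) prior on μ is conjugate. Posterior precision = 1/σ₀² + n/σ²; posterior mean is the precision-weighted average of μ₀ and x̄.
Σxᵢ = 177.58 + 180.06 + 180.41 + 183.71 + 181.39 + 179.70 + 178.42 + 180.79 + 180.09 + 180.19 + 183.83 + 180.81 + 185.96 + 179.86 + 179.66 = 2712.46, so n·x̄ = 2712.46.
σ₀² = 7.86² = 61.7796, σ² = 2.30² = 5.29; σ² + n·σ₀² = 5.29 + 15·61.7796 = 931.984.
Posterior mean = (μ₀/σ₀² + n·x̄/σ²)/(1/σ₀² + n/σ²) = (σ²·μ₀ + σ₀²·n·x̄)/(σ² + n·σ₀²) = (5.29·180.80 + 61.7796·2712.46)/931.984 = 168531.125816/931.984 = 180.8305.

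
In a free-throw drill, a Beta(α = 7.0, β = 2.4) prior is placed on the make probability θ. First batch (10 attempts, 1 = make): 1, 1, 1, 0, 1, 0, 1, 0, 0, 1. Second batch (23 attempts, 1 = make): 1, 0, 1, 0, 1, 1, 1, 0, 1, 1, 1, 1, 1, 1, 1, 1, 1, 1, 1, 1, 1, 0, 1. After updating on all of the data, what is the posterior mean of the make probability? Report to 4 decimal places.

0.7547

The Beta prior is conjugate to a Binomial/Bernoulli likelihood; the update adds successes to α and failures to β.
After batch 1: Beta(7.0+6, 2.4+4) = Beta(13.0, 6.4).
After batch 2: Beta(13.0+19, 6.4+4) = Beta(32.0, 10.4).
Posterior mean = α/(α+β) = 32.0/42.4 = 0.7547.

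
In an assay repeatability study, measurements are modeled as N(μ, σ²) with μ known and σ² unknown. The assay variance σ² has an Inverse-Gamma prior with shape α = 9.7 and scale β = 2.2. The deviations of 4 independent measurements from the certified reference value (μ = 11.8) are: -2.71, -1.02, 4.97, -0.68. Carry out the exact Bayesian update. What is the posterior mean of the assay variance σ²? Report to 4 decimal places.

With known mean μ and an Inverse-Gamma(α, β) prior on σ², the Normal likelihood is conjugate: posterior is Inv-Gamma(α + n/2, β + Σ(xᵢ−μ)²/2).
Σ(xᵢ−μ)² = (-2.71)² + (-1.02)² + (4.97)² + (-0.68)² = 33.5478.
Posterior: Inv-Gamma(9.7 + 4/2, 2.2 + 33.5478/2) = Inv-Gamma(11.70, 18.97390).
E[σ²|data] = β/(α−1) = 18.97390/10.70 = 1.7733.

1.7733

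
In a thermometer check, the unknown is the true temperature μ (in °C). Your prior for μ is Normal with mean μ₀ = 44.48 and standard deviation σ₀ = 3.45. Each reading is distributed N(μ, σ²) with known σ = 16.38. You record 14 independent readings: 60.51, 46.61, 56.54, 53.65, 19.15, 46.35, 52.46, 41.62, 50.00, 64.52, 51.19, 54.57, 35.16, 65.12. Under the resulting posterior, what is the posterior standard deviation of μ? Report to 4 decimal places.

For Normal data with known variance σ², a Normal(μ₀, σ₀²) prior on μ is conjugate. Posterior precision = 1/σ₀² + n/σ²; posterior mean is the precision-weighted average of μ₀ and x̄.
σ₀² = 3.45² = 11.9025, σ² = 16.38² = 268.3044; σ² + n·σ₀² = 268.3044 + 14·11.9025 = 434.9394.
Posterior precision = 1/σ₀² + n/σ² = 1/11.9025 + 14/268.3044 = (σ² + n·σ₀²)/(σ₀²σ²) = 434.9394/(11.9025·268.3044); posterior variance σₙ² = σ₀²σ²/(σ² + n·σ₀²) = 11.9025·268.3044/434.9394 = 7.342386.
Posterior SD = √σₙ² = √(11.9025·268.3044/434.9394) = 2.7097.

2.7097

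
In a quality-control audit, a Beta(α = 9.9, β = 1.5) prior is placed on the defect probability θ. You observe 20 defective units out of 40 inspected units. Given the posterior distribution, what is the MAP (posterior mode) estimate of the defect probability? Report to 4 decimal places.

0.5850

The Beta prior is conjugate to a Binomial/Bernoulli likelihood; the update adds successes to α and failures to β.
Posterior: Beta(α+k, β+n−k) = Beta(9.9+20, 1.5+20) = Beta(29.9, 21.5).
Mode of Beta(a,b) for a,b>1 is (a−1)/(a+b−2) = 28.9/49.4 = 0.5850.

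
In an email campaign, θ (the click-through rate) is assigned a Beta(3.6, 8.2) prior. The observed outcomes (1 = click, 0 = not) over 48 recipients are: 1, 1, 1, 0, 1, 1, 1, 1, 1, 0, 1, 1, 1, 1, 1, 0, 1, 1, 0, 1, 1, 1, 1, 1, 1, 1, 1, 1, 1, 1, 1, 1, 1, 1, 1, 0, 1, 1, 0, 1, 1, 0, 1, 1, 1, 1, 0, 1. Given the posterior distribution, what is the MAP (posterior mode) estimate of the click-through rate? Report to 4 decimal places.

0.7370

The Beta prior is conjugate to a Binomial/Bernoulli likelihood; the update adds successes to α and failures to β.
Posterior: Beta(α+k, β+n−k) = Beta(3.6+40, 8.2+8) = Beta(43.6, 16.2).
Mode of Beta(a,b) for a,b>1 is (a−1)/(a+b−2) = 42.6/57.8 = 0.7370.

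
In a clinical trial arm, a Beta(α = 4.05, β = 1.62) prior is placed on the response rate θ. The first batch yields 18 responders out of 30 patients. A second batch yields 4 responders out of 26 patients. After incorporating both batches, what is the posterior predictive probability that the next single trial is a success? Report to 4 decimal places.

The Beta prior is conjugate to a Binomial/Bernoulli likelihood; the update adds successes to α and failures to β.
After batch 1: Beta(4.05+18, 1.62+12) = Beta(22.05, 13.62).
After batch 2: Beta(22.05+4, 13.62+22) = Beta(26.05, 35.62).
For a single future Bernoulli trial, P(success | data) = α/(α+β) = 0.4224.

0.4224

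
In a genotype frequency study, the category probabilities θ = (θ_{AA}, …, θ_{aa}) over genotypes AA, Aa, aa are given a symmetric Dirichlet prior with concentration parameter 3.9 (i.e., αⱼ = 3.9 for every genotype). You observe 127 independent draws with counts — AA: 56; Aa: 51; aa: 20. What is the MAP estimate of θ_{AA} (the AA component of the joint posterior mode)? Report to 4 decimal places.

The Dirichlet prior is conjugate to the Multinomial likelihood: each posterior αⱼ = prior αⱼ + observed count nⱼ.
Posterior concentration: (59.9, 54.9, 23.9), total = 138.7.
Joint mode component: (α_{AA}−1)/(Σα−K) = 58.9/135.7 = 0.4340.

0.4340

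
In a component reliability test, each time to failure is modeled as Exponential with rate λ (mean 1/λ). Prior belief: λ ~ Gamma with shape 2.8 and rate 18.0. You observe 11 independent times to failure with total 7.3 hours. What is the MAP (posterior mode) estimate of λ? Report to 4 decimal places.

With a Gamma(shape α, rate β) prior on the exponential rate λ, the posterior after n observations with total T = Σxᵢ is Gamma(α+n, β+T).
Posterior: Gamma(2.8+11, 18.0+7.3) = Gamma(13.8, 25.3).
Mode = (α−1)/β = 0.5059.

0.5059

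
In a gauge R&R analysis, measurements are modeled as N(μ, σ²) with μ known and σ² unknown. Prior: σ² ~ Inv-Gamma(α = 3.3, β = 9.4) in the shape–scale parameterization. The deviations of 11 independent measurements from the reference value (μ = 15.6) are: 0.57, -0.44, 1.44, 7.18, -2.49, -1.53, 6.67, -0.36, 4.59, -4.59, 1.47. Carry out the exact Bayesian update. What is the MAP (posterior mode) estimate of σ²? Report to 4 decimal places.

With known mean μ and an Inverse-Gamma(α, β) prior on σ², the Normal likelihood is conjugate: posterior is Inv-Gamma(α + n/2, β + Σ(xᵢ−μ)²/2).
Σ(xᵢ−μ)² = (0.57)² + (-0.44)² + (1.44)² + (7.18)² + (-2.49)² + (-1.53)² + (6.67)² + (-0.36)² + (4.59)² + (-4.59)² + (1.47)² = 151.6011.
Posterior: Inv-Gamma(3.3 + 11/2, 9.4 + 151.6011/2) = Inv-Gamma(8.80, 85.20055).
Mode = β/(α+1) = 85.20055/9.80 = 8.6939.

8.6939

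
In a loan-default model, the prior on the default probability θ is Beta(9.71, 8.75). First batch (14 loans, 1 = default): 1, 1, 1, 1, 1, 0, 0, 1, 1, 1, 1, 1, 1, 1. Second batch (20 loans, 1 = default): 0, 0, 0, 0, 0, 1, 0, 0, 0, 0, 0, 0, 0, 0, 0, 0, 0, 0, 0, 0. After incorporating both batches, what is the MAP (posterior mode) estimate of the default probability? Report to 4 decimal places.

The Beta prior is conjugate to a Binomial/Bernoulli likelihood; the update adds successes to α and failures to β.
After batch 1: Beta(9.71+12, 8.75+2) = Beta(21.71, 10.75).
After batch 2: Beta(21.71+1, 10.75+19) = Beta(22.71, 29.75).
Mode of Beta(a,b) for a,b>1 is (a−1)/(a+b−2) = 21.71/50.46 = 0.4302.

0.4302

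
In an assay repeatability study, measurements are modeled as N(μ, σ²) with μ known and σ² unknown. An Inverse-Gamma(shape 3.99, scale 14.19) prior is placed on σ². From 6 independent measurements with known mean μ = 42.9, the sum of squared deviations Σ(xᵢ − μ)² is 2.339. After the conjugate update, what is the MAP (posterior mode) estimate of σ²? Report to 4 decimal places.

1.9223

With known mean μ and an Inverse-Gamma(α, β) prior on σ², the Normal likelihood is conjugate: posterior is Inv-Gamma(α + n/2, β + Σ(xᵢ−μ)²/2).
Posterior: Inv-Gamma(3.99 + 6/2, 14.19 + 2.339/2) = Inv-Gamma(6.99, 15.3595).
Mode = β/(α+1) = 15.3595/7.99 = 1.9223.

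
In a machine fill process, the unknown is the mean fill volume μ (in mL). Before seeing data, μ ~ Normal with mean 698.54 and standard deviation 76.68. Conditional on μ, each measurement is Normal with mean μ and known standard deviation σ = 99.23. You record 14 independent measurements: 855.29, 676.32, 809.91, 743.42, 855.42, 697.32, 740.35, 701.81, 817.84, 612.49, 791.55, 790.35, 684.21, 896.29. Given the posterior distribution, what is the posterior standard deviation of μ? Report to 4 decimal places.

25.0636

For Normal data with known variance σ², a Normal(μ₀, σ₀²) prior on μ is conjugate. Posterior precision = 1/σ₀² + n/σ²; posterior mean is the precision-weighted average of μ₀ and x̄.
σ₀² = 76.68² = 5879.8224, σ² = 99.23² = 9846.5929; σ² + n·σ₀² = 9846.5929 + 14·5879.8224 = 92164.1065.
Posterior precision = 1/σ₀² + n/σ² = 1/5879.8224 + 14/9846.5929 = (σ² + n·σ₀²)/(σ₀²σ²) = 92164.1065/(5879.8224·9846.5929); posterior variance σₙ² = σ₀²σ²/(σ² + n·σ₀²) = 5879.8224·9846.5929/92164.1065 = 628.186175.
Posterior SD = √σₙ² = √(5879.8224·9846.5929/92164.1065) = 25.0636.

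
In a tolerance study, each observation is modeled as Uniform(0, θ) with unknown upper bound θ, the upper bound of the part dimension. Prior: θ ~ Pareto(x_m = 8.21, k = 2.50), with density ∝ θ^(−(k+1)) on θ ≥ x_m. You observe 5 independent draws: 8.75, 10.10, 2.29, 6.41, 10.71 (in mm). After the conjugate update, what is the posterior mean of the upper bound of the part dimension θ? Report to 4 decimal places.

A Pareto(scale x_m, shape k) prior on the upper bound θ of Uniform(0, θ) is conjugate: posterior is Pareto(max(x_m, max xᵢ), k + n).
Sample maximum = 10.71; prior scale x_m = 8.21 → posterior scale = max = 10.71.
Posterior shape = 2.50 + 5 = 7.50.
E[θ|data] = k·x_m/(k−1) = 7.50·10.71/6.50 = 12.3577.

12.3577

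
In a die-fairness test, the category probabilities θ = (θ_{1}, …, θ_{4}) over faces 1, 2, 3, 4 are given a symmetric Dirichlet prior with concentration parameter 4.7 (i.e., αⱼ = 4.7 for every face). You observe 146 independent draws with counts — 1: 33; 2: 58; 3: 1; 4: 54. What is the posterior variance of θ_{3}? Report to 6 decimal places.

0.000201

The Dirichlet prior is conjugate to the Multinomial likelihood: each posterior αⱼ = prior αⱼ + observed count nⱼ.
Posterior concentration: (37.7, 62.7, 5.7, 58.7), total = 164.8.
Var[θ_j] = α_j(Σα−α_j)/((Σα)²(Σα+1)) = 5.7·159.1/(164.8²·165.8) = 0.000201.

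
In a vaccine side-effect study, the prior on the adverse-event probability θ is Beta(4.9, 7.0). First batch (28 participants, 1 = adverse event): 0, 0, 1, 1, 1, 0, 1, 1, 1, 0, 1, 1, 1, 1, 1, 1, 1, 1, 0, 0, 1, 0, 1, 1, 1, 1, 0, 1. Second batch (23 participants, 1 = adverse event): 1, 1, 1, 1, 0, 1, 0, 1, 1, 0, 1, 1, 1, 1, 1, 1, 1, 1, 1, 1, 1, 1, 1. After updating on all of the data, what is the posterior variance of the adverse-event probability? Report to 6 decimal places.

0.003197

The Beta prior is conjugate to a Binomial/Bernoulli likelihood; the update adds successes to α and failures to β.
After batch 1: Beta(4.9+20, 7.0+8) = Beta(24.9, 15.0).
After batch 2: Beta(24.9+20, 15.0+3) = Beta(44.9, 18.0).
Var = αβ/((α+β)²(α+β+1)) = 44.9·18.0/(62.9²·63.9) = 0.003197.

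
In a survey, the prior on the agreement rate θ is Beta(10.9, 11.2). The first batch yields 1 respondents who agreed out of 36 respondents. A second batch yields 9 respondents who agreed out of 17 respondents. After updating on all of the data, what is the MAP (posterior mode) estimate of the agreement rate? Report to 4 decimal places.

The Beta prior is conjugate to a Binomial/Bernoulli likelihood; the update adds successes to α and failures to β.
After batch 1: Beta(10.9+1, 11.2+35) = Beta(11.9, 46.2).
After batch 2: Beta(11.9+9, 46.2+8) = Beta(20.9, 54.2).
Mode of Beta(a,b) for a,b>1 is (a−1)/(a+b−2) = 19.9/73.1 = 0.2722.

0.2722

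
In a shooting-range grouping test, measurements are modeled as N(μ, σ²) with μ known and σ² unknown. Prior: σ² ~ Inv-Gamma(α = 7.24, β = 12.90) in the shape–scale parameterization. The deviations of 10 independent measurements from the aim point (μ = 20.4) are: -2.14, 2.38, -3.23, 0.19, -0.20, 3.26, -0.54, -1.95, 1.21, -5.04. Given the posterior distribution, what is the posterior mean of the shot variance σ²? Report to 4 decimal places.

With known mean μ and an Inverse-Gamma(α, β) prior on σ², the Normal likelihood is conjugate: posterior is Inv-Gamma(α + n/2, β + Σ(xᵢ−μ)²/2).
Σ(xᵢ−μ)² = (-2.14)² + (2.38)² + (-3.23)² + (0.19)² + (-0.20)² + (3.26)² + (-0.54)² + (-1.95)² + (1.21)² + (-5.04)² = 62.3404.
Posterior: Inv-Gamma(7.24 + 10/2, 12.90 + 62.3404/2) = Inv-Gamma(12.24, 44.07020).
E[σ²|data] = β/(α−1) = 44.07020/11.24 = 3.9208.

3.9208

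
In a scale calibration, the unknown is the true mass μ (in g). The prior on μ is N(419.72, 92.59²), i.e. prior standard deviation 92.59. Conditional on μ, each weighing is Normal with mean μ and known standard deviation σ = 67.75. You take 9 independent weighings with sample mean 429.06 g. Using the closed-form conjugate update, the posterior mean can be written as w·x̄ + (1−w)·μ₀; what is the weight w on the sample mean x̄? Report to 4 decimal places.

0.9438

For Normal data with known variance σ², a Normal(μ₀, σ₀²) prior on μ is conjugate. Posterior precision = 1/σ₀² + n/σ²; posterior mean is the precision-weighted average of μ₀ and x̄.
σ₀² = 92.59² = 8572.9081, σ² = 67.75² = 4590.0625. Prior precision 1/σ₀² = 1/8572.9081; data precision n/σ² = 9/4590.0625.
w = (n/σ²)/(1/σ₀² + n/σ²) = n·σ₀²/(σ² + n·σ₀²) = 9·8572.9081/(4590.0625 + 9·8572.9081) = 77156.1729/81746.2354 = 0.9438.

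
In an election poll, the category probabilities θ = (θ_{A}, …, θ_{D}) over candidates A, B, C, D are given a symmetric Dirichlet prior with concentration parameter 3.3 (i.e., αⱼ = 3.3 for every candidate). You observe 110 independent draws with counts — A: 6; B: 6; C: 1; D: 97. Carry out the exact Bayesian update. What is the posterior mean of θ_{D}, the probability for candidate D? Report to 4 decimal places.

0.8141

The Dirichlet prior is conjugate to the Multinomial likelihood: each posterior αⱼ = prior αⱼ + observed count nⱼ.
Posterior concentration: (9.3, 9.3, 4.3, 100.3), total = 123.2.
E[θ_{D}|data] = α_{D}/Σα = 100.3/123.2 = 0.8141.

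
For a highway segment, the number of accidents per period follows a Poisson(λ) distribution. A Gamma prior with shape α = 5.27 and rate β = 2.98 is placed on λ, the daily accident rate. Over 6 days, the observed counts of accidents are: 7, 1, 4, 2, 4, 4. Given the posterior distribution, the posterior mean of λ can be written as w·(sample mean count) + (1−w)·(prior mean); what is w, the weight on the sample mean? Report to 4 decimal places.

With a Gamma(shape α, rate β) prior, the Poisson likelihood is conjugate: the posterior is Gamma(α + ΣXᵢ, β + n).
Posterior mean = (α₀+S)/(β₀+n) = [n/(β₀+n)]·(S/n) + [β₀/(β₀+n)]·(α₀/β₀), so only n and β₀ enter the weight.
Weight on data w = n/(β₀+n) = 6/(2.98+6) = 6/8.98 = 0.6682.

0.6682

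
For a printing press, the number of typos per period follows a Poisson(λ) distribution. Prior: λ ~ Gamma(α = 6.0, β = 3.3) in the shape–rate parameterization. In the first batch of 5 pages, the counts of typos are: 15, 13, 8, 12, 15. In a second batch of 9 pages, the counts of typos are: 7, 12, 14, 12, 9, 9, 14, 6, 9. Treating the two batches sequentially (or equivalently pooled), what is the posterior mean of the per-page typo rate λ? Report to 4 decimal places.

9.3064

With a Gamma(shape α, rate β) prior, the Poisson likelihood is conjugate: the posterior is Gamma(α + ΣXᵢ, β + n).
Batch 1: sum of counts S = 63 over n = 5 pages.
After batch 1: Gamma(α+S, β+n) = Gamma(6.0+63, 3.3+5) = Gamma(69.0, 8.3).
Batch 2: sum of counts S = 92 over n = 9 pages.
After batch 2: Gamma(α+S, β+n) = Gamma(69.0+92, 8.3+9) = Gamma(161.0, 17.3).
Posterior mean = α/β = 161.0/17.3 = 9.3064.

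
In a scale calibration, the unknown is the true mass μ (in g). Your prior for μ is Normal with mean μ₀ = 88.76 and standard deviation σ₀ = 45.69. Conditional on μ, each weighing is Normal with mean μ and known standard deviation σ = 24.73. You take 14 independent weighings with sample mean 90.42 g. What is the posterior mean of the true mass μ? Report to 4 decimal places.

For Normal data with known variance σ², a Normal(μ₀, σ₀²) prior on μ is conjugate. Posterior precision = 1/σ₀² + n/σ²; posterior mean is the precision-weighted average of μ₀ and x̄.
n·x̄ = 14·90.42 = 1265.88.
σ₀² = 45.69² = 2087.5761, σ² = 24.73² = 611.5729; σ² + n·σ₀² = 611.5729 + 14·2087.5761 = 29837.6383.
Posterior mean = (μ₀/σ₀² + n·x̄/σ²)/(1/σ₀² + n/σ²) = (σ²·μ₀ + σ₀²·n·x̄)/(σ² + n·σ₀²) = (611.5729·88.76 + 2087.5761·1265.88)/29837.6383 = 2696904.044072/29837.6383 = 90.3860.

90.3860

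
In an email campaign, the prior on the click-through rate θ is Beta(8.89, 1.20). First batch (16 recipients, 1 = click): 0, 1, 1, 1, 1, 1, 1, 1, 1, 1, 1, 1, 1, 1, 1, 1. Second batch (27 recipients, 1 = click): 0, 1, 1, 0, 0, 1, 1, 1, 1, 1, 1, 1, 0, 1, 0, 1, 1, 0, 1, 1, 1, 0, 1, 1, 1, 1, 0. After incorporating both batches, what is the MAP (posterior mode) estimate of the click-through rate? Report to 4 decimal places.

The Beta prior is conjugate to a Binomial/Bernoulli likelihood; the update adds successes to α and failures to β.
After batch 1: Beta(8.89+15, 1.20+1) = Beta(23.89, 2.20).
After batch 2: Beta(23.89+19, 2.20+8) = Beta(42.89, 10.20).
Mode of Beta(a,b) for a,b>1 is (a−1)/(a+b−2) = 41.89/51.09 = 0.8199.

0.8199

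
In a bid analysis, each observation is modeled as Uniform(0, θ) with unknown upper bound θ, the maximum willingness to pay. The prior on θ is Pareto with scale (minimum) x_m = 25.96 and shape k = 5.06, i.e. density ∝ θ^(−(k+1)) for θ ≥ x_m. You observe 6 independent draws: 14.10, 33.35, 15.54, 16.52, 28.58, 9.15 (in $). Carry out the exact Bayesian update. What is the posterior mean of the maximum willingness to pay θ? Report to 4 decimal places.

36.6651

A Pareto(scale x_m, shape k) prior on the upper bound θ of Uniform(0, θ) is conjugate: posterior is Pareto(max(x_m, max xᵢ), k + n).
Sample maximum = 33.35; prior scale x_m = 25.96 → posterior scale = max = 33.35.
Posterior shape = 5.06 + 6 = 11.06.
E[θ|data] = k·x_m/(k−1) = 11.06·33.35/10.06 = 36.6651.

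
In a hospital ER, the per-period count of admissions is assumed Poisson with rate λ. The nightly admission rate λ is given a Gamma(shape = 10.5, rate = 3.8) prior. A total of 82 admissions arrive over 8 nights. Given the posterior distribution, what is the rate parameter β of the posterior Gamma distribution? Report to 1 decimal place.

11.8

With a Gamma(shape α, rate β) prior, the Poisson likelihood is conjugate: the posterior is Gamma(α + ΣXᵢ, β + n).
Posterior: Gamma(α+S, β+n) = Gamma(10.5+82, 3.8+8) = Gamma(92.5, 11.8).
Posterior β = 11.8.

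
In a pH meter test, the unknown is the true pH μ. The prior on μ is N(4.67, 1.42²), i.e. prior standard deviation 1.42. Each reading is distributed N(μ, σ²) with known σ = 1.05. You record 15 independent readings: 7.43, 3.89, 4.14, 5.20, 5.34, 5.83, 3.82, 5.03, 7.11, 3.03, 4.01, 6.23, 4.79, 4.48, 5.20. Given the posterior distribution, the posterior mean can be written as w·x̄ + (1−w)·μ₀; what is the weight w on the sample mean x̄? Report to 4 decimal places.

0.9648

For Normal data with known variance σ², a Normal(μ₀, σ₀²) prior on μ is conjugate. Posterior precision = 1/σ₀² + n/σ²; posterior mean is the precision-weighted average of μ₀ and x̄.
σ₀² = 1.42² = 2.0164, σ² = 1.05² = 1.1025. Prior precision 1/σ₀² = 1/2.0164; data precision n/σ² = 15/1.1025.
w = (n/σ²)/(1/σ₀² + n/σ²) = n·σ₀²/(σ² + n·σ₀²) = 15·2.0164/(1.1025 + 15·2.0164) = 30.246/31.3485 = 0.9648.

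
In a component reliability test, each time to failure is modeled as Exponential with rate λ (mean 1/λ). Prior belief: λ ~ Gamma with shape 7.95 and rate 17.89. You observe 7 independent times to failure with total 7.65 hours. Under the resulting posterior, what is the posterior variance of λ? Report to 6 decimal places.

With a Gamma(shape α, rate β) prior on the exponential rate λ, the posterior after n observations with total T = Σxᵢ is Gamma(α+n, β+T).
Posterior: Gamma(7.95+7, 17.89+7.65) = Gamma(14.95, 25.54).
Var = α/β² = 0.022919.

0.022919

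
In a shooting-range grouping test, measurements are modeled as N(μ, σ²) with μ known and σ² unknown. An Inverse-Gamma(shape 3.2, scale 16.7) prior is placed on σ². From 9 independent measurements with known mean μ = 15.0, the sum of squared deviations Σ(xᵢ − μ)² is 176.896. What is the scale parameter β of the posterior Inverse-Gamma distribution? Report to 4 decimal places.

With known mean μ and an Inverse-Gamma(α, β) prior on σ², the Normal likelihood is conjugate: posterior is Inv-Gamma(α + n/2, β + Σ(xᵢ−μ)²/2).
Posterior: Inv-Gamma(3.2 + 9/2, 16.7 + 176.896/2) = Inv-Gamma(7.70, 105.1480).
Posterior β = 105.1480.

105.1480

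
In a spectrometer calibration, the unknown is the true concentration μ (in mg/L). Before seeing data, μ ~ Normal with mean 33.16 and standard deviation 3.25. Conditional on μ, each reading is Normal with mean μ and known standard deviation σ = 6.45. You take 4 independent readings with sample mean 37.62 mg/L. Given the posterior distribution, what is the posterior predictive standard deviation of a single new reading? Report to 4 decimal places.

6.8442

For Normal data with known variance σ², a Normal(μ₀, σ₀²) prior on μ is conjugate. Posterior precision = 1/σ₀² + n/σ²; posterior mean is the precision-weighted average of μ₀ and x̄.
σ₀² = 3.25² = 10.5625, σ² = 6.45² = 41.6025; σ² + n·σ₀² = 41.6025 + 4·10.5625 = 83.8525.
Posterior precision = 1/σ₀² + n/σ² = 1/10.5625 + 4/41.6025 = (σ² + n·σ₀²)/(σ₀²σ²) = 83.8525/(10.5625·41.6025); posterior variance σₙ² = σ₀²σ²/(σ² + n·σ₀²) = 10.5625·41.6025/83.8525 = 5.240469.
Predictive variance for one new observation = σₙ² + σ² = 10.5625·41.6025/83.8525 + 41.6025 = σ²·(σ₀² + 83.8525)/83.8525 = 41.6025·94.415/83.8525 = 46.842969; SD = √(41.6025·94.415/83.8525) = 6.8442.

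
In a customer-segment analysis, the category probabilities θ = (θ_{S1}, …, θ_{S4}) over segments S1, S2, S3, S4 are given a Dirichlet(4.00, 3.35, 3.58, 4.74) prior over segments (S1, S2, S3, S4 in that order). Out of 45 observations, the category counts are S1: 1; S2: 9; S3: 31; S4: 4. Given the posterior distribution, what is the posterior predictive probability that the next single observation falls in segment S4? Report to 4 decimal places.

The Dirichlet prior is conjugate to the Multinomial likelihood: each posterior αⱼ = prior αⱼ + observed count nⱼ.
Posterior concentration: (5.00, 12.35, 34.58, 8.74), total = 60.67.
P(next = S4 | data) = α_{S4}/Σα = 0.1441.

0.1441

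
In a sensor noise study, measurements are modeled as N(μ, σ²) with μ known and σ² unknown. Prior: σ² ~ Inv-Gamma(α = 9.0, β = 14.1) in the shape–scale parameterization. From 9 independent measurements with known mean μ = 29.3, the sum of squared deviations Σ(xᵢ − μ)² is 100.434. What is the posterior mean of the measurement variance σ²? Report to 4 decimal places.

With known mean μ and an Inverse-Gamma(α, β) prior on σ², the Normal likelihood is conjugate: posterior is Inv-Gamma(α + n/2, β + Σ(xᵢ−μ)²/2).
Posterior: Inv-Gamma(9.0 + 9/2, 14.1 + 100.434/2) = Inv-Gamma(13.50, 64.3170).
E[σ²|data] = β/(α−1) = 64.3170/12.50 = 5.1454.

5.1454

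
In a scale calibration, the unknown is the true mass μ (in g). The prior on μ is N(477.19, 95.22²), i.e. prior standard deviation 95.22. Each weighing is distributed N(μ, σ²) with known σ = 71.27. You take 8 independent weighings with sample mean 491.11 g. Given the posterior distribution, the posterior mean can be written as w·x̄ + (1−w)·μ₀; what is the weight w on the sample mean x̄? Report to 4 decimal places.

For Normal data with known variance σ², a Normal(μ₀, σ₀²) prior on μ is conjugate. Posterior precision = 1/σ₀² + n/σ²; posterior mean is the precision-weighted average of μ₀ and x̄.
σ₀² = 95.22² = 9066.8484, σ² = 71.27² = 5079.4129. Prior precision 1/σ₀² = 1/9066.8484; data precision n/σ² = 8/5079.4129.
w = (n/σ²)/(1/σ₀² + n/σ²) = n·σ₀²/(σ² + n·σ₀²) = 8·9066.8484/(5079.4129 + 8·9066.8484) = 72534.7872/77614.2001 = 0.9346.

0.9346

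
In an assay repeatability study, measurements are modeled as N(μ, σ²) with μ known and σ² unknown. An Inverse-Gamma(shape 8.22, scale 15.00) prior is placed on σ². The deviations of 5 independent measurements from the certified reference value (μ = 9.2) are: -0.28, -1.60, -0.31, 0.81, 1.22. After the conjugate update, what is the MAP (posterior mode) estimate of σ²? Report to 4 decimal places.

1.4880

With known mean μ and an Inverse-Gamma(α, β) prior on σ², the Normal likelihood is conjugate: posterior is Inv-Gamma(α + n/2, β + Σ(xᵢ−μ)²/2).
Σ(xᵢ−μ)² = (-0.28)² + (-1.60)² + (-0.31)² + (0.81)² + (1.22)² = 4.8790.
Posterior: Inv-Gamma(8.22 + 5/2, 15.00 + 4.8790/2) = Inv-Gamma(10.72, 17.43950).
Mode = β/(α+1) = 17.43950/11.72 = 1.4880.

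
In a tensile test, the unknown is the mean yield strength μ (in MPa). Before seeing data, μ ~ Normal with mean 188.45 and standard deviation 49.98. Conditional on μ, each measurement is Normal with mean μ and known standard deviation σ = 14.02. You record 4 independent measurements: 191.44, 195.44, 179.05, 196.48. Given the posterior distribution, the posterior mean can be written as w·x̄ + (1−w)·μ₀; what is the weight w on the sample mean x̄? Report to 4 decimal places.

0.9807

For Normal data with known variance σ², a Normal(μ₀, σ₀²) prior on μ is conjugate. Posterior precision = 1/σ₀² + n/σ²; posterior mean is the precision-weighted average of μ₀ and x̄.
σ₀² = 49.98² = 2498.0004, σ² = 14.02² = 196.5604. Prior precision 1/σ₀² = 1/2498.0004; data precision n/σ² = 4/196.5604.
w = (n/σ²)/(1/σ₀² + n/σ²) = n·σ₀²/(σ² + n·σ₀²) = 4·2498.0004/(196.5604 + 4·2498.0004) = 9992.0016/10188.562 = 0.9807.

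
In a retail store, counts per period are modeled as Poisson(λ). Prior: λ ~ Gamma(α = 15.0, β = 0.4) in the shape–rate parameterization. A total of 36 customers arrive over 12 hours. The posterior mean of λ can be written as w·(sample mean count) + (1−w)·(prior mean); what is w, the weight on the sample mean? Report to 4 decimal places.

With a Gamma(shape α, rate β) prior, the Poisson likelihood is conjugate: the posterior is Gamma(α + ΣXᵢ, β + n).
Posterior mean = (α₀+S)/(β₀+n) = [n/(β₀+n)]·(S/n) + [β₀/(β₀+n)]·(α₀/β₀), so only n and β₀ enter the weight.
Weight on data w = n/(β₀+n) = 12/(0.4+12) = 12/12.4 = 0.9677.

0.9677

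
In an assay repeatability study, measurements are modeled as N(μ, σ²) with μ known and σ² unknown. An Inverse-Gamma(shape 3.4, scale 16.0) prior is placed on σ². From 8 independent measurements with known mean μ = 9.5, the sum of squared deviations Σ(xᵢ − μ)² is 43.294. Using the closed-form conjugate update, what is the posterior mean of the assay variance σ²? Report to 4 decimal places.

5.8823

With known mean μ and an Inverse-Gamma(α, β) prior on σ², the Normal likelihood is conjugate: posterior is Inv-Gamma(α + n/2, β + Σ(xᵢ−μ)²/2).
Posterior: Inv-Gamma(3.4 + 8/2, 16.0 + 43.294/2) = Inv-Gamma(7.40, 37.6470).
E[σ²|data] = β/(α−1) = 37.6470/6.40 = 5.8823.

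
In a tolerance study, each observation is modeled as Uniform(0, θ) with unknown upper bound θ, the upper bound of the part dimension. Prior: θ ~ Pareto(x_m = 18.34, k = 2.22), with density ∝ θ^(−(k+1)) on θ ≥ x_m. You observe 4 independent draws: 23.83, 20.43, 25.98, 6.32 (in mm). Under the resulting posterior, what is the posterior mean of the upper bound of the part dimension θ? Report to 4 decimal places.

30.9570

A Pareto(scale x_m, shape k) prior on the upper bound θ of Uniform(0, θ) is conjugate: posterior is Pareto(max(x_m, max xᵢ), k + n).
Sample maximum = 25.98; prior scale x_m = 18.34 → posterior scale = max = 25.98.
Posterior shape = 2.22 + 4 = 6.22.
E[θ|data] = k·x_m/(k−1) = 6.22·25.98/5.22 = 30.9570.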